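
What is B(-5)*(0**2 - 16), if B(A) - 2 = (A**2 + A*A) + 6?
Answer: -928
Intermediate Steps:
B(A) = 8 + 2*A**2 (B(A) = 2 + ((A**2 + A*A) + 6) = 2 + ((A**2 + A**2) + 6) = 2 + (2*A**2 + 6) = 2 + (6 + 2*A**2) = 8 + 2*A**2)
B(-5)*(0**2 - 16) = (8 + 2*(-5)**2)*(0**2 - 16) = (8 + 2*25)*(0 - 16) = (8 + 50)*(-16) = 58*(-16) = -928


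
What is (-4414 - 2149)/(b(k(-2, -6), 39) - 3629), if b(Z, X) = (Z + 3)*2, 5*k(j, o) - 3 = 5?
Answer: 32815/18099 ≈ 1.8131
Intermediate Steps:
k(j, o) = 8/5 (k(j, o) = ⅗ + (⅕)*5 = ⅗ + 1 = 8/5)
b(Z, X) = 6 + 2*Z (b(Z, X) = (3 + Z)*2 = 6 + 2*Z)
(-4414 - 2149)/(b(k(-2, -6), 39) - 3629) = (-4414 - 2149)/((6 + 2*(8/5)) - 3629) = -6563/((6 + 16/5) - 3629) = -6563/(46/5 - 3629) = -6563/(-18099/5) = -6563*(-5/18099) = 32815/18099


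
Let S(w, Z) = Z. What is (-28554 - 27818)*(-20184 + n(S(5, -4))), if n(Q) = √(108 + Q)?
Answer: 1137812448 - 112744*√26 ≈ 1.1372e+9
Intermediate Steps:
(-28554 - 27818)*(-20184 + n(S(5, -4))) = (-28554 - 27818)*(-20184 + √(108 - 4)) = -56372*(-20184 + √104) = -56372*(-20184 + 2*√26) = 1137812448 - 112744*√26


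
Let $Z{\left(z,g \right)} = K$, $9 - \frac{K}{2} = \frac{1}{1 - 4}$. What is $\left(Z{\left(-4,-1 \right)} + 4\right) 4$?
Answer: $\frac{272}{3} \approx 90.667$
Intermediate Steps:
$K = \frac{56}{3}$ ($K = 18 - \frac{2}{1 - 4} = 18 - \frac{2}{-3} = 18 - - \frac{2}{3} = 18 + \frac{2}{3} = \frac{56}{3} \approx 18.667$)
$Z{\left(z,g \right)} = \frac{56}{3}$
$\left(Z{\left(-4,-1 \right)} + 4\right) 4 = \left(\frac{56}{3} + 4\right) 4 = \frac{68}{3} \cdot 4 = \frac{272}{3}$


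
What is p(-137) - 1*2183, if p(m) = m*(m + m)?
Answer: 35355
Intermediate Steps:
p(m) = 2*m² (p(m) = m*(2*m) = 2*m²)
p(-137) - 1*2183 = 2*(-137)² - 1*2183 = 2*18769 - 2183 = 37538 - 2183 = 35355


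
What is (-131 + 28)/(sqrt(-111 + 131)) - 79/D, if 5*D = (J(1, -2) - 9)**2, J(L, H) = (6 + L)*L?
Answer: -395/4 - 103*sqrt(5)/10 ≈ -121.78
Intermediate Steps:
J(L, H) = L*(6 + L)
D = 4/5 (D = (1*(6 + 1) - 9)**2/5 = (1*7 - 9)**2/5 = (7 - 9)**2/5 = (1/5)*(-2)**2 = (1/5)*4 = 4/5 ≈ 0.80000)
(-131 + 28)/(sqrt(-111 + 131)) - 79/D = (-131 + 28)/(sqrt(-111 + 131)) - 79/4/5 = -103*sqrt(5)/10 - 79*5/4 = -103*sqrt(5)/10 - 395/4 = -395/4 - 103*sqrt(5)/10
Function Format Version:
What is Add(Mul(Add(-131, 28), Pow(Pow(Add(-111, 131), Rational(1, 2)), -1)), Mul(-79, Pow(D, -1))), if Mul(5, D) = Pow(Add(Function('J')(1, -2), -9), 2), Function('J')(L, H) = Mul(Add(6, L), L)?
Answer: Add(Rational(-395, 4), Mul(Rational(-103, 10), Pow(5, Rational(1, 2)))) ≈ -121.78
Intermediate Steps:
Function('J')(L, H) = Mul(L, Add(6, L))
D = Rational(4, 5) (D = Mul(Rational(1, 5), Pow(Add(Mul(1, Add(6, 1)), -9), 2)) = Mul(Rational(1, 5), Pow(Add(Mul(1, 7), -9), 2)) = Mul(Rational(1, 5), Pow(Add(7, -9), 2)) = Mul(Rational(1, 5), Pow(-2, 2)) = Mul(Rational(1, 5), 4) = Rational(4, 5) ≈ 0.80000)
Add(Mul(Add(-131, 28), Pow(Pow(Add(-111, 131), Rational(1, 2)), -1)), Mul(-79, Pow(D, -1))) = Add(Mul(Add(-131, 28), Pow(Pow(Add(-111, 131), Rational(1, 2)), -1)), Mul(-79, Pow(Rational(4, 5), -1))) = Add(Mul(-103, Pow(Pow(20, Rational(1, 2)), -1)), Mul(-79, Rational(5, 4))) = Add(Mul(-103, Pow(Mul(2, Pow(5, Rational(1, 2))), -1)), Rational(-395, 4)) = Add(Mul(-103, Mul(Rational(1, 10), Pow(5, Rational(1, 2)))), Rational(-395, 4)) = Add(Mul(Rational(-103, 10), Pow(5, Rational(1, 2))), Rational(-395, 4)) = Add(Rational(-395, 4), Mul(Rational(-103, 10), Pow(5, Rational(1, 2))))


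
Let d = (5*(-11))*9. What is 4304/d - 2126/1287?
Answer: -7398/715 ≈ -10.347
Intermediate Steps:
d = -495 (d = -55*9 = -495)
4304/d - 2126/1287 = 4304/(-495) - 2126/1287 = 4304*(-1/495) - 2126*1/1287 = -4304/495 - 2126/1287 = -7398/715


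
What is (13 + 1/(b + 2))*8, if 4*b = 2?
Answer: 536/5 ≈ 107.20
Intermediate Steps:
b = ½ (b = (¼)*2 = ½ ≈ 0.50000)
(13 + 1/(b + 2))*8 = (13 + 1/(½ + 2))*8 = (13 + 1/(5/2))*8 = (13 + ⅖)*8 = (67/5)*8 = 536/5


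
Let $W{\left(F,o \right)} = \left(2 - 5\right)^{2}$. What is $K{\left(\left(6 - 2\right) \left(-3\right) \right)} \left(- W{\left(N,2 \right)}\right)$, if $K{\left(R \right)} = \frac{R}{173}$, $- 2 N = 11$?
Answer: $\frac{108}{173} \approx 0.62428$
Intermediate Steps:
$N = - \frac{11}{2}$ ($N = \left(- \frac{1}{2}\right) 11 = - \frac{11}{2} \approx -5.5$)
$W{\left(F,o \right)} = 9$ ($W{\left(F,o \right)} = \left(-3\right)^{2} = 9$)
$K{\left(R \right)} = \frac{R}{173}$ ($K{\left(R \right)} = R \frac{1}{173} = \frac{R}{173}$)
$K{\left(\left(6 - 2\right) \left(-3\right) \right)} \left(- W{\left(N,2 \right)}\right) = \frac{\left(6 - 2\right) \left(-3\right)}{173} \left(\left(-1\right) 9\right) = \frac{4 \left(-3\right)}{173} \left(-9\right) = \frac{1}{173} \left(-12\right) \left(-9\right) = \left(- \frac{12}{173}\right) \left(-9\right) = \frac{108}{173}$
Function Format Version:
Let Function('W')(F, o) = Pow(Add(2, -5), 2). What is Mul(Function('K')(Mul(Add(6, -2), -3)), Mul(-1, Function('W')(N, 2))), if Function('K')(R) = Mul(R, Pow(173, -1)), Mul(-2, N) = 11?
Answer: Rational(108, 173) ≈ 0.62428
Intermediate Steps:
N = Rational(-11, 2) (N = Mul(Rational(-1, 2), 11) = Rational(-11, 2) ≈ -5.5000)
Function('W')(F, o) = 9 (Function('W')(F, o) = Pow(-3, 2) = 9)
Function('K')(R) = Mul(Rational(1, 173), R) (Function('K')(R) = Mul(R, Rational(1, 173)) = Mul(Rational(1, 173), R))
Mul(Function('K')(Mul(Add(6, -2), -3)), Mul(-1, Function('W')(N, 2))) = Mul(Mul(Rational(1, 173), Mul(Add(6, -2), -3)), Mul(-1, 9)) = Mul(Mul(Rational(1, 173), Mul(4, -3)), -9) = Mul(Mul(Rational(1, 173), -12), -9) = Mul(Rational(-12, 173), -9) = Rational(108, 173)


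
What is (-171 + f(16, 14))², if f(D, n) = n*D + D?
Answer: 4761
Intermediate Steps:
f(D, n) = D + D*n (f(D, n) = D*n + D = D + D*n)
(-171 + f(16, 14))² = (-171 + 16*(1 + 14))² = (-171 + 16*15)² = (-171 + 240)² = 69² = 4761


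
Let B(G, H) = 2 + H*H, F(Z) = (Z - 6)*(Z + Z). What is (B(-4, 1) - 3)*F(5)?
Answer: 0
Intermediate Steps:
F(Z) = 2*Z*(-6 + Z) (F(Z) = (-6 + Z)*(2*Z) = 2*Z*(-6 + Z))
B(G, H) = 2 + H**2
(B(-4, 1) - 3)*F(5) = ((2 + 1**2) - 3)*(2*5*(-6 + 5)) = ((2 + 1) - 3)*(2*5*(-1)) = (3 - 3)*(-10) = 0*(-10) = 0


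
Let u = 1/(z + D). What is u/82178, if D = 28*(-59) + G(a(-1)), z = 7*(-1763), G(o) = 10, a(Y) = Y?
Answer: -1/1149094974 ≈ -8.7025e-10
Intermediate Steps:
z = -12341
D = -1642 (D = 28*(-59) + 10 = -1652 + 10 = -1642)
u = -1/13983 (u = 1/(-12341 - 1642) = 1/(-13983) = -1/13983 ≈ -7.1515e-5)
u/82178 = -1/13983/82178 = -1/13983*1/82178 = -1/1149094974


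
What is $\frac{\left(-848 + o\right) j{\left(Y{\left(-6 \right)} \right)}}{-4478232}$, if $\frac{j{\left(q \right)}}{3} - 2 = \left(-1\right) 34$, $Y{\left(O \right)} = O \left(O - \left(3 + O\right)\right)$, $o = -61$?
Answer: $- \frac{3636}{186593} \approx -0.019486$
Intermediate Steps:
$Y{\left(O \right)} = - 3 O$ ($Y{\left(O \right)} = O \left(-3\right) = - 3 O$)
$j{\left(q \right)} = -96$ ($j{\left(q \right)} = 6 + 3 \left(\left(-1\right) 34\right) = 6 + 3 \left(-34\right) = 6 - 102 = -96$)
$\frac{\left(-848 + o\right) j{\left(Y{\left(-6 \right)} \right)}}{-4478232} = \frac{\left(-848 - 61\right) \left(-96\right)}{-4478232} = \left(-909\right) \left(-96\right) \left(- \frac{1}{4478232}\right) = 87264 \left(- \frac{1}{4478232}\right) = - \frac{3636}{186593}$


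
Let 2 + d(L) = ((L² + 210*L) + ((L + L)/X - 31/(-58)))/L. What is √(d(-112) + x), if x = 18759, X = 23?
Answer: √26306080911222/37352 ≈ 137.31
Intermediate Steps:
d(L) = -2 + (31/58 + L² + 4832*L/23)/L (d(L) = -2 + ((L² + 210*L) + ((L + L)/23 - 31/(-58)))/L = -2 + ((L² + 210*L) + ((2*L)*(1/23) - 31*(-1/58)))/L = -2 + ((L² + 210*L) + (2*L/23 + 31/58))/L = -2 + ((L² + 210*L) + (31/58 + 2*L/23))/L = -2 + (31/58 + L² + 4832*L/23)/L)
√(d(-112) + x) = √((4786/23 - 112 + (31/58)/(-112)) + 18759) = √((4786/23 - 112 + (31/58)*(-1/112)) + 18759) = √((4786/23 - 112 - 31/6496) + 18759) = √(14355447/149408 + 18759) = √(2817100119/149408) = √26306080911222/37352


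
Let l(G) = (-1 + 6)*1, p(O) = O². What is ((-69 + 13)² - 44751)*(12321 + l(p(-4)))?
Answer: -512946490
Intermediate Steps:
l(G) = 5 (l(G) = 5*1 = 5)
((-69 + 13)² - 44751)*(12321 + l(p(-4))) = ((-69 + 13)² - 44751)*(12321 + 5) = ((-56)² - 44751)*12326 = (3136 - 44751)*12326 = -41615*12326 = -512946490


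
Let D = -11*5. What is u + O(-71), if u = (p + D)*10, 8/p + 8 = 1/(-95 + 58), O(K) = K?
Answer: -187397/297 ≈ -630.97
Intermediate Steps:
D = -55
p = -296/297 (p = 8/(-8 + 1/(-95 + 58)) = 8/(-8 + 1/(-37)) = 8/(-8 - 1/37) = 8/(-297/37) = 8*(-37/297) = -296/297 ≈ -0.99663)
u = -166310/297 (u = (-296/297 - 55)*10 = -16631/297*10 = -166310/297 ≈ -559.97)
u + O(-71) = -166310/297 - 71 = -187397/297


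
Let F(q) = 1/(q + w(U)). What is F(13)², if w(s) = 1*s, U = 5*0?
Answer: 1/169 ≈ 0.0059172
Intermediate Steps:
U = 0
w(s) = s
F(q) = 1/q (F(q) = 1/(q + 0) = 1/q)
F(13)² = (1/13)² = 1/169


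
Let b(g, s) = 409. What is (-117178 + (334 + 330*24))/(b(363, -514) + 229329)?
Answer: -1878/3961 ≈ -0.47412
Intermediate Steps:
(-117178 + (334 + 330*24))/(b(363, -514) + 229329) = (-117178 + (334 + 330*24))/(409 + 229329) = (-117178 + (334 + 7920))/229738 = (-117178 + 8254)*(1/229738) = -108924*1/229738 = -1878/3961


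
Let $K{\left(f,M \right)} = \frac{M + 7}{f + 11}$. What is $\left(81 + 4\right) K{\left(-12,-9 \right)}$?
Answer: $170$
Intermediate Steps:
$K{\left(f,M \right)} = \frac{7 + M}{11 + f}$
$\left(81 + 4\right) K{\left(-12,-9 \right)} = \left(81 + 4\right) \frac{7 - 9}{11 - 12} = 85 \frac{1}{-1} \left(-2\right) = 85 \left(\left(-1\right) \left(-2\right)\right) = 85 \cdot 2 = 170$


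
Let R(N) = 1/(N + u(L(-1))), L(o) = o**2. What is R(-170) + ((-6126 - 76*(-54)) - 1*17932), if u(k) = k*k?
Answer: -3372227/169 ≈ -19954.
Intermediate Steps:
u(k) = k**2
R(N) = 1/(1 + N) (R(N) = 1/(N + ((-1)**2)**2) = 1/(N + 1**2) = 1/(N + 1) = 1/(1 + N))
R(-170) + ((-6126 - 76*(-54)) - 1*17932) = 1/(1 - 170) + ((-6126 - 76*(-54)) - 1*17932) = 1/(-169) + ((-6126 - 1*(-4104)) - 17932) = -1/169 + ((-6126 + 4104) - 17932) = -1/169 + (-2022 - 17932) = -1/169 - 19954 = -3372227/169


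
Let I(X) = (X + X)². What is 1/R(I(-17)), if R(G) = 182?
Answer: 1/182 ≈ 0.0054945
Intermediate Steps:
I(X) = 4*X² (I(X) = (2*X)² = 4*X²)
1/R(I(-17)) = 1/182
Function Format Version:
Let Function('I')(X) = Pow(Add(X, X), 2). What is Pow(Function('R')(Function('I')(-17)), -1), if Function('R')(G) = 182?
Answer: Rational(1, 182) ≈ 0.0054945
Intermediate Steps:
Function('I')(X) = Mul(4, Pow(X, 2)) (Function('I')(X) = Pow(Mul(2, X), 2) = Mul(4, Pow(X, 2)))
Pow(Function('R')(Function('I')(-17)), -1) = Pow(182, -1) = Rational(1, 182)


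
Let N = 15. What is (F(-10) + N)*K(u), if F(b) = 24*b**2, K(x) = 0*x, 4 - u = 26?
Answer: 0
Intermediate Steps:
u = -22 (u = 4 - 1*26 = 4 - 26 = -22)
K(x) = 0
(F(-10) + N)*K(u) = (24*(-10)**2 + 15)*0 = (24*100 + 15)*0 = (2400 + 15)*0 = 2415*0 = 0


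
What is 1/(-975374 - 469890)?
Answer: -1/1445264 ≈ -6.9192e-7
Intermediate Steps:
1/(-975374 - 469890) = 1/(-1445264) = -1/1445264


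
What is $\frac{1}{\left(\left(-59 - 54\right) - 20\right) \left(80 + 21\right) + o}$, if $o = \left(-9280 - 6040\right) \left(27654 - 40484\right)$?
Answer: $\frac{1}{196542167} \approx 5.088 \cdot 10^{-9}$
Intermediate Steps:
$o = 196555600$ ($o = \left(-15320\right) \left(-12830\right) = 196555600$)
$\frac{1}{\left(\left(-59 - 54\right) - 20\right) \left(80 + 21\right) + o} = \frac{1}{\left(\left(-59 - 54\right) - 20\right) \left(80 + 21\right) + 196555600} = \frac{1}{\left(\left(-59 - 54\right) - 20\right) 101 + 196555600} = \frac{1}{\left(-113 - 20\right) 101 + 196555600} = \frac{1}{\left(-133\right) 101 + 196555600} = \frac{1}{-13433 + 196555600} = \frac{1}{196542167}$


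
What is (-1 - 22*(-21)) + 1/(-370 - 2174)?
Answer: 1172783/2544 ≈ 461.00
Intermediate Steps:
(-1 - 22*(-21)) + 1/(-370 - 2174) = (-1 + 462) + 1/(-2544) = 461 - 1/2544 = 1172783/2544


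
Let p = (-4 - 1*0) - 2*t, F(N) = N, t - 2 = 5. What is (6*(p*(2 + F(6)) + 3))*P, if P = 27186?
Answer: -22999356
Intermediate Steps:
t = 7 (t = 2 + 5 = 7)
p = -18 (p = (-4 - 1*0) - 2*7 = (-4 + 0) - 14 = -4 - 14 = -18)
(6*(p*(2 + F(6)) + 3))*P = (6*(-18*(2 + 6) + 3))*27186 = (6*(-18*8 + 3))*27186 = (6*(-144 + 3))*27186 = (6*(-141))*27186 = -846*27186 = -22999356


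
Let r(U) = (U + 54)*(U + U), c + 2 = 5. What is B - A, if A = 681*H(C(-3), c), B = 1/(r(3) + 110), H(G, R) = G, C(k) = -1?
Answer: 307813/452 ≈ 681.00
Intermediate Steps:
c = 3 (c = -2 + 5 = 3)
r(U) = 2*U*(54 + U) (r(U) = (54 + U)*(2*U) = 2*U*(54 + U))
B = 1/452 (B = 1/(2*3*(54 + 3) + 110) = 1/(2*3*57 + 110) = 1/(342 + 110) = 1/452 ≈ 0.0022124)
A = -681 (A = 681*(-1) = -681)
B - A = 1/452 - 1*(-681) = 1/452 + 681 = 307813/452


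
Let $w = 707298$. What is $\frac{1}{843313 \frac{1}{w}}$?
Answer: $\frac{707298}{843313} \approx 0.83871$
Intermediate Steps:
$\frac{1}{843313 \frac{1}{w}} = \frac{1}{843313 \cdot \frac{1}{707298}} = \frac{1}{\frac{843313}{707298}} = \frac{707298}{843313}$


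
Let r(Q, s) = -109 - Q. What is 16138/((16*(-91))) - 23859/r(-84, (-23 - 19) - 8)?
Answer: 17167627/18200 ≈ 943.28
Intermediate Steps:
16138/((16*(-91))) - 23859/r(-84, (-23 - 19) - 8) = 16138/((16*(-91))) - 23859/(-109 - 1*(-84)) = 16138/(-1456) - 23859/(-109 + 84) = 16138*(-1/1456) - 23859/(-25) = -8069/728 - 23859*(-1/25) = -8069/728 + 23859/25 = 17167627/18200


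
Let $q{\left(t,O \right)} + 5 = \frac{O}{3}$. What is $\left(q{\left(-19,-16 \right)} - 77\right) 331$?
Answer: $- \frac{86722}{3} \approx -28907.0$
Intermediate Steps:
$q{\left(t,O \right)} = -5 + \frac{O}{3}$
$\left(q{\left(-19,-16 \right)} - 77\right) 331 = \left(\left(-5 + \frac{1}{3} \left(-16\right)\right) - 77\right) 331 = \left(\left(-5 - \frac{16}{3}\right) - 77\right) 331 = \left(- \frac{31}{3} - 77\right) 331 = \left(- \frac{262}{3}\right) 331 = - \frac{86722}{3}$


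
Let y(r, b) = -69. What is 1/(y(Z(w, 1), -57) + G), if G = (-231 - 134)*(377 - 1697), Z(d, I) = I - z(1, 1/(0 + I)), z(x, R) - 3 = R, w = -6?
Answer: 1/481731 ≈ 2.0758e-6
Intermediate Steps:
z(x, R) = 3 + R
Z(d, I) = -3 + I - 1/I (Z(d, I) = I - (3 + 1/(0 + I)) = I - (3 + 1/I) = I + (-3 - 1/I) = -3 + I - 1/I)
G = 481800 (G = -365*(-1320) = 481800)
1/(y(Z(w, 1), -57) + G) = 1/(-69 + 481800) = 1/481731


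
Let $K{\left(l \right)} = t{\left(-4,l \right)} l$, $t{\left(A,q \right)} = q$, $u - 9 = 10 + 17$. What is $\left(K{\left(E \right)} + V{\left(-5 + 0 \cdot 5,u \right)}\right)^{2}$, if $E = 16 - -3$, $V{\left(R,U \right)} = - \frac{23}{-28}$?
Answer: $\frac{102637161}{784} \approx 1.3091 \cdot 10^{5}$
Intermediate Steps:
$u = 36$ ($u = 9 + \left(10 + 17\right) = 9 + 27 = 36$)
$V{\left(R,U \right)} = \frac{23}{28}$ ($V{\left(R,U \right)} = \left(-23\right) \left(- \frac{1}{28}\right) = \frac{23}{28}$)
$E = 19$ ($E = 16 + 3 = 19$)
$K{\left(l \right)} = l^{2}$ ($K{\left(l \right)} = l l = l^{2}$)
$\left(K{\left(E \right)} + V{\left(-5 + 0 \cdot 5,u \right)}\right)^{2} = \left(19^{2} + \frac{23}{28}\right)^{2} = \left(361 + \frac{23}{28}\right)^{2} = \left(\frac{10131}{28}\right)^{2} = \frac{102637161}{784}$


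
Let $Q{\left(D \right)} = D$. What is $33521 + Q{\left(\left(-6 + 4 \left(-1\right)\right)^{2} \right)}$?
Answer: $33621$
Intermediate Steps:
$33521 + Q{\left(\left(-6 + 4 \left(-1\right)\right)^{2} \right)} = 33521 + \left(-6 + 4 \left(-1\right)\right)^{2} = 33521 + \left(-6 - 4\right)^{2} = 33521 + \left(-10\right)^{2} = 33521 + 100 = 33621$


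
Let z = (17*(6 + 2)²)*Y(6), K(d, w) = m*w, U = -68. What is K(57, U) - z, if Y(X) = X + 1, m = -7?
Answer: -7140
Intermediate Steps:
K(d, w) = -7*w
Y(X) = 1 + X
z = 7616 (z = (17*(6 + 2)²)*(1 + 6) = (17*8²)*7 = (17*64)*7 = 1088*7 = 7616)
K(57, U) - z = -7*(-68) - 1*7616 = 476 - 7616 = -7140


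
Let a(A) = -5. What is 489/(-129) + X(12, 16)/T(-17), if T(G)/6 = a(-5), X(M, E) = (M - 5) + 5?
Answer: -901/215 ≈ -4.1907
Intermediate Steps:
X(M, E) = M (X(M, E) = (-5 + M) + 5 = M)
T(G) = -30 (T(G) = 6*(-5) = -30)
489/(-129) + X(12, 16)/T(-17) = 489/(-129) + 12/(-30) = 489*(-1/129) + 12*(-1/30) = -163/43 - ⅖ = -901/215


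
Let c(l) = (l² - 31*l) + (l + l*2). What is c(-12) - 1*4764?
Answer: -4284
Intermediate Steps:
c(l) = l² - 28*l (c(l) = (l² - 31*l) + (l + 2*l) = (l² - 31*l) + 3*l = l² - 28*l)
c(-12) - 1*4764 = -12*(-28 - 12) - 1*4764 = -12*(-40) - 4764 = 480 - 4764 = -4284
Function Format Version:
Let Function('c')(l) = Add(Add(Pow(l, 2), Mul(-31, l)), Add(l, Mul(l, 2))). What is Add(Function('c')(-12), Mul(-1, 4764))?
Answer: -4284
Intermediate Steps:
Function('c')(l) = Add(Pow(l, 2), Mul(-28, l)) (Function('c')(l) = Add(Add(Pow(l, 2), Mul(-31, l)), Add(l, Mul(2, l))) = Add(Add(Pow(l, 2), Mul(-31, l)), Mul(3, l)) = Add(Pow(l, 2), Mul(-28, l)))
Add(Function('c')(-12), Mul(-1, 4764)) = Add(Mul(-12, Add(-28, -12)), Mul(-1, 4764)) = Add(Mul(-12, -40), -4764) = Add(480, -4764) = -4284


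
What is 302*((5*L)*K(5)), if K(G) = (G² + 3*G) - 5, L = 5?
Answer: 264250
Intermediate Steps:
K(G) = -5 + G² + 3*G
302*((5*L)*K(5)) = 302*((5*5)*(-5 + 5² + 3*5)) = 302*(25*(-5 + 25 + 15)) = 302*(25*35) = 302*875 = 264250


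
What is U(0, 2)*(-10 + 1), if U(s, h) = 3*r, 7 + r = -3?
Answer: 270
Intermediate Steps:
r = -10 (r = -7 - 3 = -10)
U(s, h) = -30 (U(s, h) = 3*(-10) = -30)
U(0, 2)*(-10 + 1) = -30*(-10 + 1) = -30*(-9) = 270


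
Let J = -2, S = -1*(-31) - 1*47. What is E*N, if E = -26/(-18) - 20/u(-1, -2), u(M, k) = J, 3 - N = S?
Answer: 1957/9 ≈ 217.44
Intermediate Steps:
S = -16 (S = 31 - 47 = -16)
N = 19 (N = 3 - 1*(-16) = 3 + 16 = 19)
u(M, k) = -2
E = 103/9 (E = -26/(-18) - 20/(-2) = -26*(-1/18) - 20*(-1/2) = 13/9 + 10 = 103/9 ≈ 11.444)
E*N = (103/9)*19 = 1957/9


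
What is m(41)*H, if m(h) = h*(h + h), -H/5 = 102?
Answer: -1714620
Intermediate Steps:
H = -510 (H = -5*102 = -510)
m(h) = 2*h² (m(h) = h*(2*h) = 2*h²)
m(41)*H = (2*41²)*(-510) = (2*1681)*(-510) = 3362*(-510) = -1714620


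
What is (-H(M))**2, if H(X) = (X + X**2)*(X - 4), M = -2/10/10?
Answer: 97002801/15625000000 ≈ 0.0062082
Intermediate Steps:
M = -1/50 (M = -2*1/10*(1/10) = -1/5*1/10 = -1/50 ≈ -0.020000)
H(X) = (-4 + X)*(X + X**2) (H(X) = (X + X**2)*(-4 + X) = (-4 + X)*(X + X**2))
(-H(M))**2 = (-(-1)*(-4 + (-1/50)**2 - 3*(-1/50))/50)**2 = (-(-1)*(-4 + 1/2500 + 3/50)/50)**2 = (-(-1)*(-9849)/(50*2500))**2 = (-1*9849/125000)**2 = (-9849/125000)**2 = 97002801/15625000000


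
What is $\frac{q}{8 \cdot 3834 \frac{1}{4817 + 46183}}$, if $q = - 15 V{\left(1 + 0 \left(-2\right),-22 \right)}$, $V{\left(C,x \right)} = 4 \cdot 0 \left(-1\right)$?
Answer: $0$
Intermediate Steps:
$V{\left(C,x \right)} = 0$ ($V{\left(C,x \right)} = 0 \left(-1\right) = 0$)
$q = 0$ ($q = \left(-15\right) 0 = 0$)
$\frac{q}{8 \cdot 3834 \frac{1}{4817 + 46183}} = \frac{0}{8 \cdot 3834 \frac{1}{4817 + 46183}} = \frac{0}{30672 \cdot \frac{1}{51000}} = \frac{0}{\frac{1278}{2125}} = 0 \cdot \frac{2125}{1278} = 0$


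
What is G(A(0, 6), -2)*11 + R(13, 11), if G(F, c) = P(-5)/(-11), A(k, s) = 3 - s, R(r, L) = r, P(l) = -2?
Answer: 15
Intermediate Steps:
G(F, c) = 2/11 (G(F, c) = -2/(-11) = -2*(-1/11) = 2/11)
G(A(0, 6), -2)*11 + R(13, 11) = (2/11)*11 + 13 = 2 + 13 = 15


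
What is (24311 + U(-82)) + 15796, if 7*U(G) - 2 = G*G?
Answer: 287475/7 ≈ 41068.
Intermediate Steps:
U(G) = 2/7 + G**2/7 (U(G) = 2/7 + (G*G)/7 = 2/7 + G**2/7)
(24311 + U(-82)) + 15796 = (24311 + (2/7 + (1/7)*(-82)**2)) + 15796 = (24311 + (2/7 + (1/7)*6724)) + 15796 = (24311 + (2/7 + 6724/7)) + 15796 = (24311 + 6726/7) + 15796 = 176903/7 + 15796 = 287475/7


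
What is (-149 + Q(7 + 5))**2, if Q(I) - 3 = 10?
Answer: 18496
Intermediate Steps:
Q(I) = 13 (Q(I) = 3 + 10 = 13)
(-149 + Q(7 + 5))**2 = (-149 + 13)**2 = (-136)**2 = 18496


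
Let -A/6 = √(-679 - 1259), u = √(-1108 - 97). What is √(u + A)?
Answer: √(I*(√1205 - 6*√1938)) ≈ 10.71 - 10.71*I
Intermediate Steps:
u = I*√1205 (u = √(-1205) = I*√1205 ≈ 34.713*I)
A = -6*I*√1938 (A = -6*√(-679 - 1259) = -6*I*√1938 ≈ -264.14*I)
√(u + A) = √(I*√1205 - 6*I*√1938)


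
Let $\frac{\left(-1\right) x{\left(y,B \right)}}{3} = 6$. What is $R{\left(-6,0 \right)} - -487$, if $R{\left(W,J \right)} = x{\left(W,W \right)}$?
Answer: $469$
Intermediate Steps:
$x{\left(y,B \right)} = -18$ ($x{\left(y,B \right)} = \left(-3\right) 6 = -18$)
$R{\left(W,J \right)} = -18$
$R{\left(-6,0 \right)} - -487 = -18 - -487 = -18 + 487 = 469$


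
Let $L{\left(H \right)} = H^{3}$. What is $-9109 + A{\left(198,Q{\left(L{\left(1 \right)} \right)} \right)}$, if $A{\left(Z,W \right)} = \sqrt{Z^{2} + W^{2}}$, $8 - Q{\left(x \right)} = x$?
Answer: $-9109 + \sqrt{39253} \approx -8910.9$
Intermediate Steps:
$Q{\left(x \right)} = 8 - x$
$A{\left(Z,W \right)} = \sqrt{W^{2} + Z^{2}}$
$-9109 + A{\left(198,Q{\left(L{\left(1 \right)} \right)} \right)} = -9109 + \sqrt{\left(8 - 1^{3}\right)^{2} + 198^{2}} = -9109 + \sqrt{\left(8 - 1\right)^{2} + 39204} = -9109 + \sqrt{7^{2} + 39204} = -9109 + \sqrt{49 + 39204} = -9109 + \sqrt{39253}$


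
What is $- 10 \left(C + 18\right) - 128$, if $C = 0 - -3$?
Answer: $-338$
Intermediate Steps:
$C = 3$ ($C = 0 + 3 = 3$)
$- 10 \left(C + 18\right) - 128 = - 10 \left(3 + 18\right) - 128 = \left(-10\right) 21 - 128 = -210 - 128 = -338$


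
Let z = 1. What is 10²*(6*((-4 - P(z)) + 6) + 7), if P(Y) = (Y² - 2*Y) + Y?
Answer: 1900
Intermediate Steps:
P(Y) = Y² - Y
10²*(6*((-4 - P(z)) + 6) + 7) = 10²*(6*((-4 - (-1 + 1)) + 6) + 7) = 100*(6*((-4 - 0) + 6) + 7) = 100*(6*((-4 - 1*0) + 6) + 7) = 100*(6*((-4 + 0) + 6) + 7) = 100*(6*(-4 + 6) + 7) = 100*(6*2 + 7) = 100*(12 + 7) = 100*19 = 1900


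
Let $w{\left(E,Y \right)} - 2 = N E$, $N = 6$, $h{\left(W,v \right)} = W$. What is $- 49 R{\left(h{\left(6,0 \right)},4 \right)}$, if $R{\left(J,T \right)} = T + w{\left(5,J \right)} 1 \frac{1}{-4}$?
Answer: $196$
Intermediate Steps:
$w{\left(E,Y \right)} = 2 + 6 E$
$R{\left(J,T \right)} = -8 + T$ ($R{\left(J,T \right)} = T + \left(2 + 6 \cdot 5\right) 1 \frac{1}{-4} = T + \left(2 + 30\right) 1 \left(- \frac{1}{4}\right) = T + 32 \left(- \frac{1}{4}\right) = T - 8 = -8 + T$)
$- 49 R{\left(h{\left(6,0 \right)},4 \right)} = - 49 \left(-8 + 4\right) = \left(-49\right) \left(-4\right) = 196$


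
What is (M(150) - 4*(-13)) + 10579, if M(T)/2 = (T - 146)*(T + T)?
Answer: 13031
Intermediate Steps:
M(T) = 4*T*(-146 + T) (M(T) = 2*((T - 146)*(T + T)) = 2*((-146 + T)*(2*T)) = 2*(2*T*(-146 + T)) = 4*T*(-146 + T))
(M(150) - 4*(-13)) + 10579 = (4*150*(-146 + 150) - 4*(-13)) + 10579 = (4*150*4 + 52) + 10579 = (2400 + 52) + 10579 = 2452 + 10579 = 13031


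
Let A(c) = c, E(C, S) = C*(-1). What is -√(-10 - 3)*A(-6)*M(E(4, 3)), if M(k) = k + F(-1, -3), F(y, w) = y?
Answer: -30*I*√13 ≈ -108.17*I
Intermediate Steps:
E(C, S) = -C
M(k) = -1 + k (M(k) = k - 1 = -1 + k)
-√(-10 - 3)*A(-6)*M(E(4, 3)) = -√(-10 - 3)*(-6)*(-1 - 1*4) = -√(-13)*(-6)*(-1 - 4) = -(I*√13)*(-6)*(-5) = -(-6*I*√13)*(-5) = -30*I*√13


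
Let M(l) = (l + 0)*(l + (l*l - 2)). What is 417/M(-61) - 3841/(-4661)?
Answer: 14493719/17627902 ≈ 0.82220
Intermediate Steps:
M(l) = l*(-2 + l + l**2) (M(l) = l*(l + (l**2 - 2)) = l*(l + (-2 + l**2)) = l*(-2 + l + l**2))
417/M(-61) - 3841/(-4661) = 417/((-61*(-2 - 61 + (-61)**2))) - 3841/(-4661) = 417/((-61*(-2 - 61 + 3721))) - 3841*(-1/4661) = 417/((-61*3658)) + 3841/4661 = 417/(-223138) + 3841/4661 = 417*(-1/223138) + 3841/4661 = -417/223138 + 3841/4661 = 14493719/17627902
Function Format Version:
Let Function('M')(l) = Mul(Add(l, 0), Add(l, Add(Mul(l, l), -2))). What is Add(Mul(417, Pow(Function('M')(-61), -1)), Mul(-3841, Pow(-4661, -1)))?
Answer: Rational(14493719, 17627902) ≈ 0.82220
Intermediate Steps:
Function('M')(l) = Mul(l, Add(-2, l, Pow(l, 2))) (Function('M')(l) = Mul(l, Add(l, Add(Pow(l, 2), -2))) = Mul(l, Add(l, Add(-2, Pow(l, 2)))) = Mul(l, Add(-2, l, Pow(l, 2))))
Add(Mul(417, Pow(Function('M')(-61), -1)), Mul(-3841, Pow(-4661, -1))) = Add(Mul(417, Pow(Mul(-61, Add(-2, -61, Pow(-61, 2))), -1)), Mul(-3841, Pow(-4661, -1))) = Add(Mul(417, Pow(Mul(-61, Add(-2, -61, 3721)), -1)), Mul(-3841, Rational(-1, 4661))) = Add(Mul(417, Pow(Mul(-61, 3658), -1)), Rational(3841, 4661)) = Add(Mul(417, Pow(-223138, -1)), Rational(3841, 4661)) = Add(Mul(417, Rational(-1, 223138)), Rational(3841, 4661)) = Add(Rational(-417, 223138), Rational(3841, 4661)) = Rational(14493719, 17627902)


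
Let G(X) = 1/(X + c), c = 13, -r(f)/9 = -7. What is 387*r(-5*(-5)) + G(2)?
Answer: 365716/15 ≈ 24381.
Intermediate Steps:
r(f) = 63 (r(f) = -9*(-7) = 63)
G(X) = 1/(13 + X) (G(X) = 1/(X + 13) = 1/(13 + X))
387*r(-5*(-5)) + G(2) = 387*63 + 1/(13 + 2) = 24381 + 1/15 = 365716/15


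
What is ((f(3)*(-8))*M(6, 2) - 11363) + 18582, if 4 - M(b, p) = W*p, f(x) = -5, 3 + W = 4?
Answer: 7299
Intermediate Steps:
W = 1 (W = -3 + 4 = 1)
M(b, p) = 4 - p
((f(3)*(-8))*M(6, 2) - 11363) + 18582 = ((-5*(-8))*(4 - 1*2) - 11363) + 18582 = (40*(4 - 2) - 11363) + 18582 = (40*2 - 11363) + 18582 = (80 - 11363) + 18582 = -11283 + 18582 = 7299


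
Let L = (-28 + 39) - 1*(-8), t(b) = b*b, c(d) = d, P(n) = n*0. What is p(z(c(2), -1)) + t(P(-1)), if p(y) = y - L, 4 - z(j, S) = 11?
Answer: -26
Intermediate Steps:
P(n) = 0
z(j, S) = -7 (z(j, S) = 4 - 1*11 = 4 - 11 = -7)
t(b) = b²
L = 19 (L = 11 + 8 = 19)
p(y) = -19 + y (p(y) = y - 1*19 = y - 19 = -19 + y)
p(z(c(2), -1)) + t(P(-1)) = (-19 - 7) + 0² = -26 + 0 = -26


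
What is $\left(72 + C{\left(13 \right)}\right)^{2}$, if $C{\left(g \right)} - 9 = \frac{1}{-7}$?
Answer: $\frac{320356}{49} \approx 6537.9$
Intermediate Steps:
$C{\left(g \right)} = \frac{62}{7}$ ($C{\left(g \right)} = 9 + \frac{1}{-7} = 9 - \frac{1}{7} = \frac{62}{7}$)
$\left(72 + C{\left(13 \right)}\right)^{2} = \left(72 + \frac{62}{7}\right)^{2} = \left(\frac{566}{7}\right)^{2} = \frac{320356}{49}$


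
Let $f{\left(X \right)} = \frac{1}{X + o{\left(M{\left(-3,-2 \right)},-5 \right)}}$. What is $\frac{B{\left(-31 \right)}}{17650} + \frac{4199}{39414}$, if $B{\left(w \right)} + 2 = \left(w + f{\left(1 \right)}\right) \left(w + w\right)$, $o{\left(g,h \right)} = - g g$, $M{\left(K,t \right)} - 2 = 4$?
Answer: $\frac{2622498359}{12173999250} \approx 0.21542$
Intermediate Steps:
$M{\left(K,t \right)} = 6$ ($M{\left(K,t \right)} = 2 + 4 = 6$)
$o{\left(g,h \right)} = - g^{2}$
$f{\left(X \right)} = \frac{1}{-36 + X}$ ($f{\left(X \right)} = \frac{1}{X - 6^{2}} = \frac{1}{X - 36} = \frac{1}{-36 + X}$)
$B{\left(w \right)} = -2 + 2 w \left(- \frac{1}{35} + w\right)$ ($B{\left(w \right)} = -2 + \left(w + \frac{1}{-36 + 1}\right) \left(w + w\right) = -2 + \left(w + \frac{1}{-35}\right) 2 w = -2 + \left(w - \frac{1}{35}\right) 2 w = -2 + \left(- \frac{1}{35} + w\right) 2 w = -2 + 2 w \left(- \frac{1}{35} + w\right)$)
$\frac{B{\left(-31 \right)}}{17650} + \frac{4199}{39414} = \frac{-2 + 2 \left(-31\right)^{2} - - \frac{62}{35}}{17650} + \frac{4199}{39414} = \left(-2 + 2 \cdot 961 + \frac{62}{35}\right) \frac{1}{17650} + 4199 \cdot \frac{1}{39414} = \left(-2 + 1922 + \frac{62}{35}\right) \frac{1}{17650} + \frac{4199}{39414} = \frac{67262}{35} \cdot \frac{1}{17650} + \frac{4199}{39414} = \frac{33631}{308875} + \frac{4199}{39414} = \frac{2622498359}{12173999250}$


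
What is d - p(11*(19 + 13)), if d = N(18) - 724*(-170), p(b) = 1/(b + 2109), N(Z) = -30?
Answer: 302826049/2461 ≈ 1.2305e+5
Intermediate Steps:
p(b) = 1/(2109 + b)
d = 123050 (d = -30 - 724*(-170) = -30 + 123080 = 123050)
d - p(11*(19 + 13)) = 123050 - 1/(2109 + 11*(19 + 13)) = 123050 - 1/(2109 + 11*32) = 123050 - 1/(2109 + 352) = 123050 - 1/2461 = 302826049/2461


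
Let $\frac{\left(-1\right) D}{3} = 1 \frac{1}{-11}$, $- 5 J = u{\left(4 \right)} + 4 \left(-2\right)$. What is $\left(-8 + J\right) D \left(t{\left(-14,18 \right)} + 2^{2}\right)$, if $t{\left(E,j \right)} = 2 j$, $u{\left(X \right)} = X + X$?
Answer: $- \frac{960}{11} \approx -87.273$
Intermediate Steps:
$u{\left(X \right)} = 2 X$
$J = 0$ ($J = - \frac{2 \cdot 4 + 4 \left(-2\right)}{5} = - \frac{8 - 8}{5} = \left(- \frac{1}{5}\right) 0 = 0$)
$D = \frac{3}{11}$ ($D = - 3 \cdot 1 \frac{1}{-11} = - 3 \cdot 1 \left(- \frac{1}{11}\right) = \left(-3\right) \left(- \frac{1}{11}\right) = \frac{3}{11} \approx 0.27273$)
$\left(-8 + J\right) D \left(t{\left(-14,18 \right)} + 2^{2}\right) = \left(-8 + 0\right) \frac{3}{11} \left(2 \cdot 18 + 2^{2}\right) = \left(-8\right) \frac{3}{11} \left(36 + 4\right) = \left(- \frac{24}{11}\right) 40 = - \frac{960}{11}$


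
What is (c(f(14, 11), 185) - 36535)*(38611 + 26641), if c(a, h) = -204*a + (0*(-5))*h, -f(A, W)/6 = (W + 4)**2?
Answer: 15586418980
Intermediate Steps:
f(A, W) = -6*(4 + W)**2 (f(A, W) = -6*(W + 4)**2 = -6*(4 + W)**2)
c(a, h) = -204*a (c(a, h) = -204*a + 0*h = -204*a + 0 = -204*a)
(c(f(14, 11), 185) - 36535)*(38611 + 26641) = (-(-1224)*(4 + 11)**2 - 36535)*(38611 + 26641) = (-(-1224)*15**2 - 36535)*65252 = (-(-1224)*225 - 36535)*65252 = (-204*(-1350) - 36535)*65252 = (275400 - 36535)*65252 = 238865*65252 = 15586418980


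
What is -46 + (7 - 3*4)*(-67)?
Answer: 289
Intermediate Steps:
-46 + (7 - 3*4)*(-67) = -46 + (7 - 12)*(-67) = -46 - 5*(-67) = -46 + 335 = 289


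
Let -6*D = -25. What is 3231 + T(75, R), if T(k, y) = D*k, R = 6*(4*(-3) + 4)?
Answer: 7087/2 ≈ 3543.5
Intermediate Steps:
D = 25/6 (D = -1/6*(-25) = 25/6 ≈ 4.1667)
R = -48 (R = 6*(-12 + 4) = 6*(-8) = -48)
T(k, y) = 25*k/6
3231 + T(75, R) = 3231 + (25/6)*75 = 3231 + 625/2 = 7087/2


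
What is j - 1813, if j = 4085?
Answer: 2272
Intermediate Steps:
j - 1813 = 4085 - 1813 = 2272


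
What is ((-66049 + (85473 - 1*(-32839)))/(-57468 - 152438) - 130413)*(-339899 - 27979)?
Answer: 5035242467214099/104953 ≈ 4.7976e+10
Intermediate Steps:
((-66049 + (85473 - 1*(-32839)))/(-57468 - 152438) - 130413)*(-339899 - 27979) = ((-66049 + (85473 + 32839))/(-209906) - 130413)*(-367878) = ((-66049 + 118312)*(-1/209906) - 130413)*(-367878) = (52263*(-1/209906) - 130413)*(-367878) = (-52263/209906 - 130413)*(-367878) = -27374523441/209906*(-367878) = 5035242467214099/104953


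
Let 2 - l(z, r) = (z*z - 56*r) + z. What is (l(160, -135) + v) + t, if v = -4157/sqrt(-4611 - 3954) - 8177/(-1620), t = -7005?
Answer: -65315083/1620 + 4157*I*sqrt(8565)/8565 ≈ -40318.0 + 44.918*I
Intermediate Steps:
l(z, r) = 2 - z - z**2 + 56*r (l(z, r) = 2 - ((z*z - 56*r) + z) = 2 - ((z**2 - 56*r) + z) = 2 - (z + z**2 - 56*r) = 2 + (-z - z**2 + 56*r) = 2 - z - z**2 + 56*r)
v = 8177/1620 + 4157*I*sqrt(8565)/8565 (v = -4157*(-I*sqrt(8565)/8565) - 8177*(-1/1620) = -4157*(-I*sqrt(8565)/8565) + 8177/1620 = -(-4157)*I*sqrt(8565)/8565 + 8177/1620 = 4157*I*sqrt(8565)/8565 + 8177/1620 = 8177/1620 + 4157*I*sqrt(8565)/8565 ≈ 5.0475 + 44.918*I)
(l(160, -135) + v) + t = ((2 - 1*160 - 1*160**2 + 56*(-135)) + (8177/1620 + 4157*I*sqrt(8565)/8565)) - 7005 = ((2 - 160 - 1*25600 - 7560) + (8177/1620 + 4157*I*sqrt(8565)/8565)) - 7005 = ((2 - 160 - 25600 - 7560) + (8177/1620 + 4157*I*sqrt(8565)/8565)) - 7005 = (-33318 + (8177/1620 + 4157*I*sqrt(8565)/8565)) - 7005 = (-53966983/1620 + 4157*I*sqrt(8565)/8565) - 7005 = -65315083/1620 + 4157*I*sqrt(8565)/8565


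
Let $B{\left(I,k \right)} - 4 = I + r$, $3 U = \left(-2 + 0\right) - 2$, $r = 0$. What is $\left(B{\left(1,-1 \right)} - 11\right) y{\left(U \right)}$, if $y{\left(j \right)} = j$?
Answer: $8$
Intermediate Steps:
$U = - \frac{4}{3}$ ($U = \frac{\left(-2 + 0\right) - 2}{3} = \frac{-2 - 2}{3} = \frac{1}{3} \left(-4\right) = - \frac{4}{3} \approx -1.3333$)
$B{\left(I,k \right)} = 4 + I$ ($B{\left(I,k \right)} = 4 + \left(I + 0\right) = 4 + I$)
$\left(B{\left(1,-1 \right)} - 11\right) y{\left(U \right)} = \left(\left(4 + 1\right) - 11\right) \left(- \frac{4}{3}\right) = \left(5 - 11\right) \left(- \frac{4}{3}\right) = \left(-6\right) \left(- \frac{4}{3}\right) = 8$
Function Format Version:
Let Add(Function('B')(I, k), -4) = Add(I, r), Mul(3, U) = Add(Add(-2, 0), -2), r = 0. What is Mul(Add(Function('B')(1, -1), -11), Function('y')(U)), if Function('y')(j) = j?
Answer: 8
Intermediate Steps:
U = Rational(-4, 3) (U = Mul(Rational(1, 3), Add(Add(-2, 0), -2)) = Mul(Rational(1, 3), Add(-2, -2)) = Mul(Rational(1, 3), -4) = Rational(-4, 3) ≈ -1.3333)
Function('B')(I, k) = Add(4, I) (Function('B')(I, k) = Add(4, Add(I, 0)) = Add(4, I))
Mul(Add(Function('B')(1, -1), -11), Function('y')(U)) = Mul(Add(Add(4, 1), -11), Rational(-4, 3)) = Mul(Add(5, -11), Rational(-4, 3)) = Mul(-6, Rational(-4, 3)) = 8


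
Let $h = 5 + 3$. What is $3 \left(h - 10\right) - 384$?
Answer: $-390$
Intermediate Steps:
$h = 8$
$3 \left(h - 10\right) - 384 = 3 \left(8 - 10\right) - 384 = 3 \left(-2\right) - 384 = -6 - 384 = -390$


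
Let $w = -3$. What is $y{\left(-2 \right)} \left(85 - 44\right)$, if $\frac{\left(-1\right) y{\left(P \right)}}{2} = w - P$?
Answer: $82$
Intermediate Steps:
$y{\left(P \right)} = 6 + 2 P$ ($y{\left(P \right)} = - 2 \left(-3 - P\right) = 6 + 2 P$)
$y{\left(-2 \right)} \left(85 - 44\right) = \left(6 + 2 \left(-2\right)\right) \left(85 - 44\right) = \left(6 - 4\right) 41 = 2 \cdot 41 = 82$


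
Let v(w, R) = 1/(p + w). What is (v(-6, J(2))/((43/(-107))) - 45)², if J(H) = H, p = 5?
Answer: 3341584/1849 ≈ 1807.2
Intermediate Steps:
v(w, R) = 1/(5 + w)
(v(-6, J(2))/((43/(-107))) - 45)² = (1/((5 - 6)*((43/(-107)))) - 45)² = (1/((-1)*((43*(-1/107)))) - 45)² = (-1/(-43/107) - 45)² = (-1*(-107/43) - 45)² = (107/43 - 45)² = (-1828/43)² = 3341584/1849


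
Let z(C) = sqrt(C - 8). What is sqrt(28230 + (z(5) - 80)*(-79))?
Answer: sqrt(34550 - 79*I*sqrt(3)) ≈ 185.88 - 0.3681*I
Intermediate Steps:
z(C) = sqrt(-8 + C)
sqrt(28230 + (z(5) - 80)*(-79)) = sqrt(28230 + (sqrt(-8 + 5) - 80)*(-79)) = sqrt(28230 + (sqrt(-3) - 80)*(-79)) = sqrt(28230 + (I*sqrt(3) - 80)*(-79)) = sqrt(28230 + (-80 + I*sqrt(3))*(-79)) = sqrt(28230 + (6320 - 79*I*sqrt(3))) = sqrt(34550 - 79*I*sqrt(3))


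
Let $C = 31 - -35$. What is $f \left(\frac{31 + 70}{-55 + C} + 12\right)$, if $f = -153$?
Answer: $- \frac{35649}{11} \approx -3240.8$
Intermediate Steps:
$C = 66$ ($C = 31 + 35 = 66$)
$f \left(\frac{31 + 70}{-55 + C} + 12\right) = - 153 \left(\frac{31 + 70}{-55 + 66} + 12\right) = - 153 \left(\frac{101}{11} + 12\right) = \left(-153\right) \frac{233}{11} = - \frac{35649}{11}$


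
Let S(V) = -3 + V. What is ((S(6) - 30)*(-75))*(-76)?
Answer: -153900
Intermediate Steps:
((S(6) - 30)*(-75))*(-76) = (((-3 + 6) - 30)*(-75))*(-76) = ((3 - 30)*(-75))*(-76) = -27*(-75)*(-76) = 2025*(-76) = -153900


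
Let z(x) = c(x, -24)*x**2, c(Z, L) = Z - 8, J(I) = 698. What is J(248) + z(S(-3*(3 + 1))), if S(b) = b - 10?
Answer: -13822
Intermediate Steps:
S(b) = -10 + b
c(Z, L) = -8 + Z
z(x) = x**2*(-8 + x) (z(x) = (-8 + x)*x**2 = x**2*(-8 + x))
J(248) + z(S(-3*(3 + 1))) = 698 + (-10 - 3*(3 + 1))**2*(-8 + (-10 - 3*(3 + 1))) = 698 + (-10 - 3*4)**2*(-8 + (-10 - 3*4)) = 698 + (-10 - 12)**2*(-8 + (-10 - 12)) = 698 + (-22)**2*(-8 - 22) = 698 + 484*(-30) = 698 - 14520 = -13822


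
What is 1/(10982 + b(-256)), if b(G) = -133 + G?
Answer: 1/10593 ≈ 9.4402e-5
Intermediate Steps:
1/(10982 + b(-256)) = 1/(10982 + (-133 - 256)) = 1/(10982 - 389) = 1/10593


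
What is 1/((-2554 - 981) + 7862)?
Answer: 1/4327 ≈ 0.00023111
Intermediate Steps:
1/((-2554 - 981) + 7862) = 1/(-3535 + 7862) = 1/4327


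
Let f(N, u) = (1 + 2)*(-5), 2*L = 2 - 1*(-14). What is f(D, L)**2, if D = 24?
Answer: 225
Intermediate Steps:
L = 8 (L = (2 - 1*(-14))/2 = (2 + 14)/2 = (1/2)*16 = 8)
f(N, u) = -15 (f(N, u) = 3*(-5) = -15)
f(D, L)**2 = (-15)**2 = 225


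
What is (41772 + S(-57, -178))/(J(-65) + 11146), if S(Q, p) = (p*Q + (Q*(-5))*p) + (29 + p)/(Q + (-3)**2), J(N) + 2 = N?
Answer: 57173/531792 ≈ 0.10751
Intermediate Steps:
J(N) = -2 + N
S(Q, p) = (29 + p)/(9 + Q) - 4*Q*p (S(Q, p) = (Q*p + (-5*Q)*p) + (29 + p)/(Q + 9) = (Q*p - 5*Q*p) + (29 + p)/(9 + Q) = -4*Q*p + (29 + p)/(9 + Q) = (29 + p)/(9 + Q) - 4*Q*p)
(41772 + S(-57, -178))/(J(-65) + 11146) = (41772 + (29 - 178 - 36*(-57)*(-178) - 4*(-178)*(-57)**2)/(9 - 57))/((-2 - 65) + 11146) = (41772 + (29 - 178 - 365256 - 4*(-178)*3249)/(-48))/(-67 + 11146) = (41772 - (29 - 178 - 365256 + 2313288)/48)/11079 = (41772 - 1/48*1947883)*(1/11079) = (41772 - 1947883/48)*(1/11079) = (57173/48)*(1/11079) = 57173/531792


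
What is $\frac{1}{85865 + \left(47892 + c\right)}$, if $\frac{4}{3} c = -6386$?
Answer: $\frac{2}{257935} \approx 7.7539 \cdot 10^{-6}$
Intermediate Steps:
$c = - \frac{9579}{2}$ ($c = \frac{3}{4} \left(-6386\right) = - \frac{9579}{2} \approx -4789.5$)
$\frac{1}{85865 + \left(47892 + c\right)} = \frac{1}{85865 + \left(47892 - \frac{9579}{2}\right)} = \frac{1}{85865 + \frac{86205}{2}} = \frac{1}{\frac{257935}{2}} = \frac{2}{257935}$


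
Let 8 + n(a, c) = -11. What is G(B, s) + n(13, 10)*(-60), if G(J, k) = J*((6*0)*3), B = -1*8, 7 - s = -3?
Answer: 1140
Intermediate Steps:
n(a, c) = -19 (n(a, c) = -8 - 11 = -19)
s = 10 (s = 7 - 1*(-3) = 7 + 3 = 10)
B = -8
G(J, k) = 0 (G(J, k) = J*(0*3) = J*0 = 0)
G(B, s) + n(13, 10)*(-60) = 0 - 19*(-60) = 0 + 1140 = 1140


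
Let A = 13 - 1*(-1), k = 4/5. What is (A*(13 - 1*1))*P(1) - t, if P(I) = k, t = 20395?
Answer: -101303/5 ≈ -20261.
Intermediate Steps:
k = 4/5 (k = 4*(1/5) = 4/5 ≈ 0.80000)
P(I) = 4/5
A = 14 (A = 13 + 1 = 14)
(A*(13 - 1*1))*P(1) - t = (14*(13 - 1*1))*(4/5) - 1*20395 = (14*(13 - 1))*(4/5) - 20395 = (14*12)*(4/5) - 20395 = 168*(4/5) - 20395 = 672/5 - 20395 = -101303/5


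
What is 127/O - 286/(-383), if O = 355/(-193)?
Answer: -9286183/135965 ≈ -68.298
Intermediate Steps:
O = -355/193 (O = 355*(-1/193) = -355/193 ≈ -1.8394)
127/O - 286/(-383) = 127/(-355/193) - 286/(-383) = 127*(-193/355) - 286*(-1/383) = -24511/355 + 286/383 = -9286183/135965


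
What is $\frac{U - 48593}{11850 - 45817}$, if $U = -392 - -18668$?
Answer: $\frac{30317}{33967} \approx 0.89254$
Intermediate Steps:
$U = 18276$ ($U = -392 + 18668 = 18276$)
$\frac{U - 48593}{11850 - 45817} = \frac{18276 - 48593}{11850 - 45817} = - \frac{30317}{-33967} = \left(-30317\right) \left(- \frac{1}{33967}\right) = \frac{30317}{33967}$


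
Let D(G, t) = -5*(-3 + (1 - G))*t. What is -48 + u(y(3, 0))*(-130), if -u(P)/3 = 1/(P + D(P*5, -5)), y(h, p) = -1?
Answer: -1581/37 ≈ -42.730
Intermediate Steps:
D(G, t) = -5*t*(-2 - G) (D(G, t) = -5*(-2 - G)*t = -5*t*(-2 - G))
u(P) = -3/(-50 - 124*P) (u(P) = -3/(P + 5*(-5)*(2 + P*5)) = -3/(P + 5*(-5)*(2 + 5*P)) = -3/(P + (-50 - 125*P)) = -3/(-50 - 124*P))
-48 + u(y(3, 0))*(-130) = -48 + (3/(2*(25 + 62*(-1))))*(-130) = -48 + (3/(2*(25 - 62)))*(-130) = -48 + ((3/2)/(-37))*(-130) = -48 + ((3/2)*(-1/37))*(-130) = -48 - 3/74*(-130) = -48 + 195/37 = -1581/37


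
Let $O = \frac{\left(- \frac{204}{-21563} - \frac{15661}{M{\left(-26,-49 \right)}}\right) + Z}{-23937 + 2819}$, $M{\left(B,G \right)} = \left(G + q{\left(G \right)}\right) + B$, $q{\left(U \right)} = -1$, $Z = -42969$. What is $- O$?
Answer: $- \frac{70079367925}{34607924984} \approx -2.025$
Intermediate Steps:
$M{\left(B,G \right)} = -1 + B + G$ ($M{\left(B,G \right)} = \left(G - 1\right) + B = \left(-1 + G\right) + B = -1 + B + G$)
$O = \frac{70079367925}{34607924984}$ ($O = \frac{\left(- \frac{204}{-21563} - \frac{15661}{-1 - 26 - 49}\right) - 42969}{-23937 + 2819} = \frac{\left(\left(-204\right) \left(- \frac{1}{21563}\right) - \frac{15661}{-76}\right) - 42969}{-21118} = \left(\left(\frac{204}{21563} - - \frac{15661}{76}\right) - 42969\right) \left(- \frac{1}{21118}\right) = \left(\left(\frac{204}{21563} + \frac{15661}{76}\right) - 42969\right) \left(- \frac{1}{21118}\right) = \left(\frac{337713647}{1638788} - 42969\right) \left(- \frac{1}{21118}\right) = \left(- \frac{70079367925}{1638788}\right) \left(- \frac{1}{21118}\right) = \frac{70079367925}{34607924984} \approx 2.025$)
$- O = \left(-1\right) \frac{70079367925}{34607924984} = - \frac{70079367925}{34607924984}$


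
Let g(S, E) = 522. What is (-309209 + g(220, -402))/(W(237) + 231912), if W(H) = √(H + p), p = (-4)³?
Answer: -71588219544/53783175571 + 308687*√173/53783175571 ≈ -1.3310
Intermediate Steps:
p = -64
W(H) = √(-64 + H) (W(H) = √(H - 64) = √(-64 + H))
(-309209 + g(220, -402))/(W(237) + 231912) = (-309209 + 522)/(√(-64 + 237) + 231912) = -308687/(√173 + 231912) = -308687/(231912 + √173)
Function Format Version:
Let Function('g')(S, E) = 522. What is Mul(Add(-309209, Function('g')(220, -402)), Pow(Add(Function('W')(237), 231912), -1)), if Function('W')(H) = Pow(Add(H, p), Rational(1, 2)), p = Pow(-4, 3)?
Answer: Add(Rational(-71588219544, 53783175571), Mul(Rational(308687, 53783175571), Pow(173, Rational(1, 2)))) ≈ -1.3310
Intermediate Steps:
p = -64
Function('W')(H) = Pow(Add(-64, H), Rational(1, 2)) (Function('W')(H) = Pow(Add(H, -64), Rational(1, 2)) = Pow(Add(-64, H), Rational(1, 2)))
Mul(Add(-309209, Function('g')(220, -402)), Pow(Add(Function('W')(237), 231912), -1)) = Mul(Add(-309209, 522), Pow(Add(Pow(Add(-64, 237), Rational(1, 2)), 231912), -1)) = Mul(-308687, Pow(Add(Pow(173, Rational(1, 2)), 231912), -1)) = Mul(-308687, Pow(Add(231912, Pow(173, Rational(1, 2))), -1))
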